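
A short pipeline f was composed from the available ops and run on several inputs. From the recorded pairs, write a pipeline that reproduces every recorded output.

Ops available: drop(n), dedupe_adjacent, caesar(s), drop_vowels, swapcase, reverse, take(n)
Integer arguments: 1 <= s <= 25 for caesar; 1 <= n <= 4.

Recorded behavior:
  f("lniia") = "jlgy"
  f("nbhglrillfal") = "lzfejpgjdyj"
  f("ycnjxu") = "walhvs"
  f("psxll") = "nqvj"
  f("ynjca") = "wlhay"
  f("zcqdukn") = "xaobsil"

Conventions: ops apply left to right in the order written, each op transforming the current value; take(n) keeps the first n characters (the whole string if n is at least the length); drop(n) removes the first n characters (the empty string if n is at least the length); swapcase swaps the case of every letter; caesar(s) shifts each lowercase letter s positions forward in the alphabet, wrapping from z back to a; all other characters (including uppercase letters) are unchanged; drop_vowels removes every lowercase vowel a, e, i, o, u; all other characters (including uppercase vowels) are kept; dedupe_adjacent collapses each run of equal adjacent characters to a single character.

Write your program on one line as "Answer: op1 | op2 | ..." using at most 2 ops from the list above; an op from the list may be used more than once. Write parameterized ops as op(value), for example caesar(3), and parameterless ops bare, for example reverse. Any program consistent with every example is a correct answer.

dedupe_adjacent | caesar(24)

Check, running the answer program on each example:
  "lniia" -> "lnia" -> "jlgy"
  "nbhglrillfal" -> "nbhglrilfal" -> "lzfejpgjdyj"
  "ycnjxu" -> "ycnjxu" -> "walhvs"
  "psxll" -> "psxl" -> "nqvj"
  "ynjca" -> "ynjca" -> "wlhay"
  "zcqdukn" -> "zcqdukn" -> "xaobsil"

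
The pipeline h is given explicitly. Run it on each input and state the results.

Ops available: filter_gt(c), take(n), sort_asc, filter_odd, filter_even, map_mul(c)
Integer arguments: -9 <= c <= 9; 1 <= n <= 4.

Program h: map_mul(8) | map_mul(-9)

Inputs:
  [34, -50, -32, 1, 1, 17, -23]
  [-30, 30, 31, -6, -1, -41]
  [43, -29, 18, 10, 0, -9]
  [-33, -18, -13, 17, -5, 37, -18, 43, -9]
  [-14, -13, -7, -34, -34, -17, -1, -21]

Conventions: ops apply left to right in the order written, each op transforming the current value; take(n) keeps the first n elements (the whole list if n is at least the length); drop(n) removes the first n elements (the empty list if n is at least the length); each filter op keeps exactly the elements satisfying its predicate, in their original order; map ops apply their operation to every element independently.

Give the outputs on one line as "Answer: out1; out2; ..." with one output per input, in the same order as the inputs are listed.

Execution, op by op:
  [34, -50, -32, 1, 1, 17, -23] -> [272, -400, -256, 8, 8, 136, -184] -> [-2448, 3600, 2304, -72, -72, -1224, 1656]
  [-30, 30, 31, -6, -1, -41] -> [-240, 240, 248, -48, -8, -328] -> [2160, -2160, -2232, 432, 72, 2952]
  [43, -29, 18, 10, 0, -9] -> [344, -232, 144, 80, 0, -72] -> [-3096, 2088, -1296, -720, 0, 648]
  [-33, -18, -13, 17, -5, 37, -18, 43, -9] -> [-264, -144, -104, 136, -40, 296, -144, 344, -72] -> [2376, 1296, 936, -1224, 360, -2664, 1296, -3096, 648]
  [-14, -13, -7, -34, -34, -17, -1, -21] -> [-112, -104, -56, -272, -272, -136, -8, -168] -> [1008, 936, 504, 2448, 2448, 1224, 72, 1512]

[-2448, 3600, 2304, -72, -72, -1224, 1656]; [2160, -2160, -2232, 432, 72, 2952]; [-3096, 2088, -1296, -720, 0, 648]; [2376, 1296, 936, -1224, 360, -2664, 1296, -3096, 648]; [1008, 936, 504, 2448, 2448, 1224, 72, 1512]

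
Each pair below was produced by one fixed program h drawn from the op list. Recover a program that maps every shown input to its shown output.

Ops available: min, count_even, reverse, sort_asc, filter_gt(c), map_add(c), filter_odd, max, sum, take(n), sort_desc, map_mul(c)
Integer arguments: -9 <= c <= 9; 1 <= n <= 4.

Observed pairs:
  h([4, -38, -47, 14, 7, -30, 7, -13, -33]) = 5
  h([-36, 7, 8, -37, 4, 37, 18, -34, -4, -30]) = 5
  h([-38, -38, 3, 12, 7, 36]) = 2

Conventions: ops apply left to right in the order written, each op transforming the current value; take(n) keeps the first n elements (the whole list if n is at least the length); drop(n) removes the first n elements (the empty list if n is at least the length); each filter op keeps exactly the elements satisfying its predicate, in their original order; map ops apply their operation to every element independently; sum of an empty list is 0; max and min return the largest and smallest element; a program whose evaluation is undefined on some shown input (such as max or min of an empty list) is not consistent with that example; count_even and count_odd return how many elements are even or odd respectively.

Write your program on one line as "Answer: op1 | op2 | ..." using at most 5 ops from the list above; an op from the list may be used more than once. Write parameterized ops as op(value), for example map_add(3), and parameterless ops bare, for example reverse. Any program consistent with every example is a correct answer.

sort_desc | map_mul(-8) | filter_gt(1) | count_even

Check, running the answer program on each example:
  [4, -38, -47, 14, 7, -30, 7, -13, -33] -> [14, 7, 7, 4, -13, -30, -33, -38, -47] -> [-112, -56, -56, -32, 104, 240, 264, 304, 376] -> [104, 240, 264, 304, 376] -> 5
  [-36, 7, 8, -37, 4, 37, 18, -34, -4, -30] -> [37, 18, 8, 7, 4, -4, -30, -34, -36, -37] -> [-296, -144, -64, -56, -32, 32, 240, 272, 288, 296] -> [32, 240, 272, 288, 296] -> 5
  [-38, -38, 3, 12, 7, 36] -> [36, 12, 7, 3, -38, -38] -> [-288, -96, -56, -24, 304, 304] -> [304, 304] -> 2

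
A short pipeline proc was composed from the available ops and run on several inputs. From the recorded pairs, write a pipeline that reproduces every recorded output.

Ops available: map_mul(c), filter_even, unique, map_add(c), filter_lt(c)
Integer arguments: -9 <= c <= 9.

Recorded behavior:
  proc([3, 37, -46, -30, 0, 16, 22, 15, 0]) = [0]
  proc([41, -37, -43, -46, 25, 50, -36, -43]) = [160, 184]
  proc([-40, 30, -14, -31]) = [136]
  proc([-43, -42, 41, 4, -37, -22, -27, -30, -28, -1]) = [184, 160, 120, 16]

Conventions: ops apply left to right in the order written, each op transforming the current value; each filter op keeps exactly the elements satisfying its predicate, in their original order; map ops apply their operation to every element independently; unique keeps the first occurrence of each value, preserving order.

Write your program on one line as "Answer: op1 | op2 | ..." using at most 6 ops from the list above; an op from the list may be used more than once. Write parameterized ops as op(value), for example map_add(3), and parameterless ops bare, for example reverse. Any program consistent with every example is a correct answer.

filter_lt(4) | map_add(-3) | unique | filter_even | map_mul(-4)

Check, running the answer program on each example:
  [3, 37, -46, -30, 0, 16, 22, 15, 0] -> [3, -46, -30, 0, 0] -> [0, -49, -33, -3, -3] -> [0, -49, -33, -3] -> [0] -> [0]
  [41, -37, -43, -46, 25, 50, -36, -43] -> [-37, -43, -46, -36, -43] -> [-40, -46, -49, -39, -46] -> [-40, -46, -49, -39] -> [-40, -46] -> [160, 184]
  [-40, 30, -14, -31] -> [-40, -14, -31] -> [-43, -17, -34] -> [-43, -17, -34] -> [-34] -> [136]
  [-43, -42, 41, 4, -37, -22, -27, -30, -28, -1] -> [-43, -42, -37, -22, -27, -30, -28, -1] -> [-46, -45, -40, -25, -30, -33, -31, -4] -> [-46, -45, -40, -25, -30, -33, -31, -4] -> [-46, -40, -30, -4] -> [184, 160, 120, 16]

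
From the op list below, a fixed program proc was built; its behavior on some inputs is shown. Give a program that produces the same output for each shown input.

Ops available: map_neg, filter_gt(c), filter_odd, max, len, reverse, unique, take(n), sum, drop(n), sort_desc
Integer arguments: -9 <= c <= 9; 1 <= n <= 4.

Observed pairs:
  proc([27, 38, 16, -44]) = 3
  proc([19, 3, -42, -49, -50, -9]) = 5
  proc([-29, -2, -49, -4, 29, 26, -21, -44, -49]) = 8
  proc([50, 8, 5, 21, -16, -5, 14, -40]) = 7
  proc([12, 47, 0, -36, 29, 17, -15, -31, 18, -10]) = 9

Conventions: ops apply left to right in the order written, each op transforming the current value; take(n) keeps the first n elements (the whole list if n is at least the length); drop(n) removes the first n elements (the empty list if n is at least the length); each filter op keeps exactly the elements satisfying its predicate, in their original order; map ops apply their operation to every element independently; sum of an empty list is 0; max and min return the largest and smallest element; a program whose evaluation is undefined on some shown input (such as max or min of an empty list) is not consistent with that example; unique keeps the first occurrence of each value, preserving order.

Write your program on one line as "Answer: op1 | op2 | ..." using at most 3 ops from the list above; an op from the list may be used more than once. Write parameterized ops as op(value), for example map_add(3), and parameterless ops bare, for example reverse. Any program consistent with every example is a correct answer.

reverse | drop(1) | len

Check, running the answer program on each example:
  [27, 38, 16, -44] -> [-44, 16, 38, 27] -> [16, 38, 27] -> 3
  [19, 3, -42, -49, -50, -9] -> [-9, -50, -49, -42, 3, 19] -> [-50, -49, -42, 3, 19] -> 5
  [-29, -2, -49, -4, 29, 26, -21, -44, -49] -> [-49, -44, -21, 26, 29, -4, -49, -2, -29] -> [-44, -21, 26, 29, -4, -49, -2, -29] -> 8
  [50, 8, 5, 21, -16, -5, 14, -40] -> [-40, 14, -5, -16, 21, 5, 8, 50] -> [14, -5, -16, 21, 5, 8, 50] -> 7
  [12, 47, 0, -36, 29, 17, -15, -31, 18, -10] -> [-10, 18, -31, -15, 17, 29, -36, 0, 47, 12] -> [18, -31, -15, 17, 29, -36, 0, 47, 12] -> 9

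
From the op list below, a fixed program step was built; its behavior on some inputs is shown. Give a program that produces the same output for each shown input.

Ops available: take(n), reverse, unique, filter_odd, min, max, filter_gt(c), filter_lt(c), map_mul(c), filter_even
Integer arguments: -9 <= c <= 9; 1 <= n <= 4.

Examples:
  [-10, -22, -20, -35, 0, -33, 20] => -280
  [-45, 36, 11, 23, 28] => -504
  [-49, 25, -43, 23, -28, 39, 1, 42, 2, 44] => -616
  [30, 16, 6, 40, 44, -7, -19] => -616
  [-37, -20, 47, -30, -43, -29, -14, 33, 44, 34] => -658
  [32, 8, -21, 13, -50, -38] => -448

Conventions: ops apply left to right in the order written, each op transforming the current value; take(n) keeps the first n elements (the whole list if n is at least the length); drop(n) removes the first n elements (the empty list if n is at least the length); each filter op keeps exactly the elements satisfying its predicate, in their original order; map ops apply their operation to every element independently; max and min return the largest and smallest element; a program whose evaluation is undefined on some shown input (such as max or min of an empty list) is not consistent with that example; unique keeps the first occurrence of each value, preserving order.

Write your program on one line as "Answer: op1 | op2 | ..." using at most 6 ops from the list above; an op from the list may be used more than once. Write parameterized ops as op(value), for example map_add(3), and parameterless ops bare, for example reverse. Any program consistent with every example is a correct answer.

reverse | map_mul(2) | filter_gt(-9) | map_mul(-7) | min

Check, running the answer program on each example:
  [-10, -22, -20, -35, 0, -33, 20] -> [20, -33, 0, -35, -20, -22, -10] -> [40, -66, 0, -70, -40, -44, -20] -> [40, 0] -> [-280, 0] -> -280
  [-45, 36, 11, 23, 28] -> [28, 23, 11, 36, -45] -> [56, 46, 22, 72, -90] -> [56, 46, 22, 72] -> [-392, -322, -154, -504] -> -504
  [-49, 25, -43, 23, -28, 39, 1, 42, 2, 44] -> [44, 2, 42, 1, 39, -28, 23, -43, 25, -49] -> [88, 4, 84, 2, 78, -56, 46, -86, 50, -98] -> [88, 4, 84, 2, 78, 46, 50] -> [-616, -28, -588, -14, -546, -322, -350] -> -616
  [30, 16, 6, 40, 44, -7, -19] -> [-19, -7, 44, 40, 6, 16, 30] -> [-38, -14, 88, 80, 12, 32, 60] -> [88, 80, 12, 32, 60] -> [-616, -560, -84, -224, -420] -> -616
  [-37, -20, 47, -30, -43, -29, -14, 33, 44, 34] -> [34, 44, 33, -14, -29, -43, -30, 47, -20, -37] -> [68, 88, 66, -28, -58, -86, -60, 94, -40, -74] -> [68, 88, 66, 94] -> [-476, -616, -462, -658] -> -658
  [32, 8, -21, 13, -50, -38] -> [-38, -50, 13, -21, 8, 32] -> [-76, -100, 26, -42, 16, 64] -> [26, 16, 64] -> [-182, -112, -448] -> -448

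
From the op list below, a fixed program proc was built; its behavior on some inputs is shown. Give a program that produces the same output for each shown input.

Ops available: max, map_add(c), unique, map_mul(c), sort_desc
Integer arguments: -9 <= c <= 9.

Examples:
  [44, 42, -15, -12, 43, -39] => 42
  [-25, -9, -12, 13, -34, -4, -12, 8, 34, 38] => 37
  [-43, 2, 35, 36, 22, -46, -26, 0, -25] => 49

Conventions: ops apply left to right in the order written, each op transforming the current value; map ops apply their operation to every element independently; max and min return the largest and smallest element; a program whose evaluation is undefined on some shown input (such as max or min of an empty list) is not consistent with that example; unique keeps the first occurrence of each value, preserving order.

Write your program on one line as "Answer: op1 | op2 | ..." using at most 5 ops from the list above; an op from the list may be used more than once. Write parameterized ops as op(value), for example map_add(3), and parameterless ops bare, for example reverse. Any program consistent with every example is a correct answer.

map_mul(-1) | map_add(-1) | map_add(4) | sort_desc | max

Check, running the answer program on each example:
  [44, 42, -15, -12, 43, -39] -> [-44, -42, 15, 12, -43, 39] -> [-45, -43, 14, 11, -44, 38] -> [-41, -39, 18, 15, -40, 42] -> [42, 18, 15, -39, -40, -41] -> 42
  [-25, -9, -12, 13, -34, -4, -12, 8, 34, 38] -> [25, 9, 12, -13, 34, 4, 12, -8, -34, -38] -> [24, 8, 11, -14, 33, 3, 11, -9, -35, -39] -> [28, 12, 15, -10, 37, 7, 15, -5, -31, -35] -> [37, 28, 15, 15, 12, 7, -5, -10, -31, -35] -> 37
  [-43, 2, 35, 36, 22, -46, -26, 0, -25] -> [43, -2, -35, -36, -22, 46, 26, 0, 25] -> [42, -3, -36, -37, -23, 45, 25, -1, 24] -> [46, 1, -32, -33, -19, 49, 29, 3, 28] -> [49, 46, 29, 28, 3, 1, -19, -32, -33] -> 49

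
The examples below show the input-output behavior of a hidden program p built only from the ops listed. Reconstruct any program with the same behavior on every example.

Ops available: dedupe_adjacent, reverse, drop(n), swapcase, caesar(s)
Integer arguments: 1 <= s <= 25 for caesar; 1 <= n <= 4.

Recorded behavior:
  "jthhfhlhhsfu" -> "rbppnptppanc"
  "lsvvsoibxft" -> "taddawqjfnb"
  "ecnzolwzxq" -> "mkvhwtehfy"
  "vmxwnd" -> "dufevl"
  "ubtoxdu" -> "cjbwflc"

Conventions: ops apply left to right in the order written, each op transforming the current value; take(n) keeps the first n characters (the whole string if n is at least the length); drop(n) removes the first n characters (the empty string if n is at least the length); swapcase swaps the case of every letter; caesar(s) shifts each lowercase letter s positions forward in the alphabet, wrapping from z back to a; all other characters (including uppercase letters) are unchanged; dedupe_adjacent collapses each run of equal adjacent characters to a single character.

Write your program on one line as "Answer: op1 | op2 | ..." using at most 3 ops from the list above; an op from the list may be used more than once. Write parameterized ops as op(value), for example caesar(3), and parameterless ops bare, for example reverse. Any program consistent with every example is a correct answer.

caesar(24) | caesar(4) | caesar(6)

Check, running the answer program on each example:
  "jthhfhlhhsfu" -> "hrffdfjffqds" -> "lvjjhjnjjuhw" -> "rbppnptppanc"
  "lsvvsoibxft" -> "jqttqmgzvdr" -> "nuxxuqkdzhv" -> "taddawqjfnb"
  "ecnzolwzxq" -> "calxmjuxvo" -> "gepbqnybzs" -> "mkvhwtehfy"
  "vmxwnd" -> "tkvulb" -> "xozypf" -> "dufevl"
  "ubtoxdu" -> "szrmvbs" -> "wdvqzfw" -> "cjbwflc"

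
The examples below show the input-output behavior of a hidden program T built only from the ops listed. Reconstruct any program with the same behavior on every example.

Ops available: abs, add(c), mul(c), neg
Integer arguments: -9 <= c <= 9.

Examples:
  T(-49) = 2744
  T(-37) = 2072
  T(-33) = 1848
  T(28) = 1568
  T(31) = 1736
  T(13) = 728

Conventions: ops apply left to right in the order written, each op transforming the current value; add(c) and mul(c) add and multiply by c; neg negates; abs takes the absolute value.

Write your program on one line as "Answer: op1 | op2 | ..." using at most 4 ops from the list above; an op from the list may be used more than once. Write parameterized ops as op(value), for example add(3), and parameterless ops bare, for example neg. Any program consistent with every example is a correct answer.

neg | abs | mul(-7) | mul(-8)

Check, running the answer program on each example:
  -49 -> 49 -> 49 -> -343 -> 2744
  -37 -> 37 -> 37 -> -259 -> 2072
  -33 -> 33 -> 33 -> -231 -> 1848
  28 -> -28 -> 28 -> -196 -> 1568
  31 -> -31 -> 31 -> -217 -> 1736
  13 -> -13 -> 13 -> -91 -> 728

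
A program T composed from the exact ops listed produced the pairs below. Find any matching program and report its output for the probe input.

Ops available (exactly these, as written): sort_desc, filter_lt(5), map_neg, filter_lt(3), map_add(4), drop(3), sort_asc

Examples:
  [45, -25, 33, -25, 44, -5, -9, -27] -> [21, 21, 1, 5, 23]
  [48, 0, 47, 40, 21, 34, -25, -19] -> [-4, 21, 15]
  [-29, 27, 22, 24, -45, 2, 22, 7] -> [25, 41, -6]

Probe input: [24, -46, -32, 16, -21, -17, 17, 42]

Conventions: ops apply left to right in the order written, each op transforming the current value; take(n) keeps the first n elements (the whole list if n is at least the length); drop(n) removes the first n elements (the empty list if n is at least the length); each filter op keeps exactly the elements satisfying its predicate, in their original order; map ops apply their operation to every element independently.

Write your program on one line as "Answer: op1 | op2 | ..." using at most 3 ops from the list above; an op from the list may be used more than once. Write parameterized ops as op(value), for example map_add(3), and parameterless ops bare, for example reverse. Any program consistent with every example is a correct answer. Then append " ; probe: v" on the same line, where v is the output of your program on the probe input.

filter_lt(3) | map_add(4) | map_neg ; probe: [42, 28, 17, 13]

Check, running the answer program on each example:
  [45, -25, 33, -25, 44, -5, -9, -27] -> [-25, -25, -5, -9, -27] -> [-21, -21, -1, -5, -23] -> [21, 21, 1, 5, 23]
  [48, 0, 47, 40, 21, 34, -25, -19] -> [0, -25, -19] -> [4, -21, -15] -> [-4, 21, 15]
  [-29, 27, 22, 24, -45, 2, 22, 7] -> [-29, -45, 2] -> [-25, -41, 6] -> [25, 41, -6]
  probe: [24, -46, -32, 16, -21, -17, 17, 42] -> [-46, -32, -21, -17] -> [-42, -28, -17, -13] -> [42, 28, 17, 13]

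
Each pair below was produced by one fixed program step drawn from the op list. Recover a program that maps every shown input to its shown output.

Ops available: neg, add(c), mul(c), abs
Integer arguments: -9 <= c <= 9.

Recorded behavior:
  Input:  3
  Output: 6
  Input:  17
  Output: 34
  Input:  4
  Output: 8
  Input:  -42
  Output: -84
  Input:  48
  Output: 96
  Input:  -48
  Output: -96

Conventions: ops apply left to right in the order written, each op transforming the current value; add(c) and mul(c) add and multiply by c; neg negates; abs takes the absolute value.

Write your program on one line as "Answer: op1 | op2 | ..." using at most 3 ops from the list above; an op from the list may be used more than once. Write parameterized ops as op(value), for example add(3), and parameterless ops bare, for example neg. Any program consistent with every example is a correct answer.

mul(-2) | neg

Check, running the answer program on each example:
  3 -> -6 -> 6
  17 -> -34 -> 34
  4 -> -8 -> 8
  -42 -> 84 -> -84
  48 -> -96 -> 96
  -48 -> 96 -> -96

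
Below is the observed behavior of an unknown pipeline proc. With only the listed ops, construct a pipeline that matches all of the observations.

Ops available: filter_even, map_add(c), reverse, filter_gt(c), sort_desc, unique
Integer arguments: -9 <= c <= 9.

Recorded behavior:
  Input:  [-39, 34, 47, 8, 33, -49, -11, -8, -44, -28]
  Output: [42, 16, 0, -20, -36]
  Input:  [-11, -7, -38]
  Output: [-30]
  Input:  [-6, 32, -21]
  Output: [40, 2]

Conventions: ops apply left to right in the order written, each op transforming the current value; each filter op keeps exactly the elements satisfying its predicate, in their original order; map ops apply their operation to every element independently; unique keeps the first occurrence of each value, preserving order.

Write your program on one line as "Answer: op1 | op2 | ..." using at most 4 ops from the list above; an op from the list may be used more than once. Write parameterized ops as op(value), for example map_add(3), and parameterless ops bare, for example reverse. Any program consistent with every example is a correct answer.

filter_even | map_add(8) | sort_desc

Check, running the answer program on each example:
  [-39, 34, 47, 8, 33, -49, -11, -8, -44, -28] -> [34, 8, -8, -44, -28] -> [42, 16, 0, -36, -20] -> [42, 16, 0, -20, -36]
  [-11, -7, -38] -> [-38] -> [-30] -> [-30]
  [-6, 32, -21] -> [-6, 32] -> [2, 40] -> [40, 2]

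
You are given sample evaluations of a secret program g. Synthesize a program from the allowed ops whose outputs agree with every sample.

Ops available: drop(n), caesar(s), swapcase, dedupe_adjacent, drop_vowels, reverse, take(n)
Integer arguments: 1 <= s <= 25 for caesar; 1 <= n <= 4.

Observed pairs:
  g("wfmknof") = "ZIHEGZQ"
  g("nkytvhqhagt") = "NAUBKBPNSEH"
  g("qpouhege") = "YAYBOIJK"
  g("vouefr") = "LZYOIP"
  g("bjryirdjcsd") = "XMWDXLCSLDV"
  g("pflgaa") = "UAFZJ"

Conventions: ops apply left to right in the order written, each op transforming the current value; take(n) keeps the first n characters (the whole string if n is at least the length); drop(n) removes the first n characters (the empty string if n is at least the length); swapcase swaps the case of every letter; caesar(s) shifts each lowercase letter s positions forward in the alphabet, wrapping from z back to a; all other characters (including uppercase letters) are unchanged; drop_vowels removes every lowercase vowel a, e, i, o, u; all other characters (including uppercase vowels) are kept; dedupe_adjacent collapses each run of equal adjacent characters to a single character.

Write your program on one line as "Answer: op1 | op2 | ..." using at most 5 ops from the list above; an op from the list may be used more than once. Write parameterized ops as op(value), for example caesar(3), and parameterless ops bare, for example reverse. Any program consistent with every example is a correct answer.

caesar(20) | reverse | swapcase | dedupe_adjacent

Check, running the answer program on each example:
  "wfmknof" -> "qzgehiz" -> "zihegzq" -> "ZIHEGZQ" -> "ZIHEGZQ"
  "nkytvhqhagt" -> "hesnpbkbuan" -> "naubkbpnseh" -> "NAUBKBPNSEH" -> "NAUBKBPNSEH"
  "qpouhege" -> "kjiobyay" -> "yayboijk" -> "YAYBOIJK" -> "YAYBOIJK"
  "vouefr" -> "pioyzl" -> "lzyoip" -> "LZYOIP" -> "LZYOIP"
  "bjryirdjcsd" -> "vdlsclxdwmx" -> "xmwdxlcsldv" -> "XMWDXLCSLDV" -> "XMWDXLCSLDV"
  "pflgaa" -> "jzfauu" -> "uuafzj" -> "UUAFZJ" -> "UAFZJ"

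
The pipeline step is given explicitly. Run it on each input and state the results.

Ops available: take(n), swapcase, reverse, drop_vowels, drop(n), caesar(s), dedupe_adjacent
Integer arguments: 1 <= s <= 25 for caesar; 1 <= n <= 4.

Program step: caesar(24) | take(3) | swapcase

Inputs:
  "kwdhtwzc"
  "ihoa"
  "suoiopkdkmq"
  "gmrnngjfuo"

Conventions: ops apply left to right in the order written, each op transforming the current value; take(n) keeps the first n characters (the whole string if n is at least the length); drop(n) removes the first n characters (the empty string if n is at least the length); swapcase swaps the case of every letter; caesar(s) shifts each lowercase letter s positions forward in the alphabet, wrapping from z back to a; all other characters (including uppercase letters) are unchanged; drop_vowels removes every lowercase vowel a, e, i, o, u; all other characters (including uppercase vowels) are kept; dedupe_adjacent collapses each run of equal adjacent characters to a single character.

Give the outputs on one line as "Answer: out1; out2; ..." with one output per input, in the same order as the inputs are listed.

"IUB"; "GFM"; "QSM"; "EKP"

Execution, op by op:
  "kwdhtwzc" -> "iubfruxa" -> "iub" -> "IUB"
  "ihoa" -> "gfmy" -> "gfm" -> "GFM"
  "suoiopkdkmq" -> "qsmgmnibiko" -> "qsm" -> "QSM"
  "gmrnngjfuo" -> "ekpllehdsm" -> "ekp" -> "EKP"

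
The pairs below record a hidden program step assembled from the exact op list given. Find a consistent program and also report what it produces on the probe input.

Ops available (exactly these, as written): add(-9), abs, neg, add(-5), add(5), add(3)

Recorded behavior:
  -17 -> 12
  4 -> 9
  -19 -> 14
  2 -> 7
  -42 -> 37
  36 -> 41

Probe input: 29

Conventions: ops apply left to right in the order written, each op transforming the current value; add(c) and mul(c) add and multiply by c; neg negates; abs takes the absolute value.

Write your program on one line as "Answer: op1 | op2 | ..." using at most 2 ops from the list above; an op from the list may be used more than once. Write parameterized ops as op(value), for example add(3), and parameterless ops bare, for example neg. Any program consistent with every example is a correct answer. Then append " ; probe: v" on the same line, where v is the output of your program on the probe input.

add(5) | abs ; probe: 34

Check, running the answer program on each example:
  -17 -> -12 -> 12
  4 -> 9 -> 9
  -19 -> -14 -> 14
  2 -> 7 -> 7
  -42 -> -37 -> 37
  36 -> 41 -> 41
  probe: 29 -> 34 -> 34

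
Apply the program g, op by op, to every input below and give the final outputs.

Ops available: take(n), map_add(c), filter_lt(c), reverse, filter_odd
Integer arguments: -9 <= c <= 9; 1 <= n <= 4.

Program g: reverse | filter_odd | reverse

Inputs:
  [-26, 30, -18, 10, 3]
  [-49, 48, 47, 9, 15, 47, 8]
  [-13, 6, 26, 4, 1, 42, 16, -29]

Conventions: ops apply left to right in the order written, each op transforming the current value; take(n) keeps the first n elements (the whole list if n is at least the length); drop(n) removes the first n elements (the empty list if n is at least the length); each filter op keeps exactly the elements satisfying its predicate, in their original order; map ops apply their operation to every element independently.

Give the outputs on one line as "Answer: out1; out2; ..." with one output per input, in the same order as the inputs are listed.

[3]; [-49, 47, 9, 15, 47]; [-13, 1, -29]

Execution, op by op:
  [-26, 30, -18, 10, 3] -> [3, 10, -18, 30, -26] -> [3] -> [3]
  [-49, 48, 47, 9, 15, 47, 8] -> [8, 47, 15, 9, 47, 48, -49] -> [47, 15, 9, 47, -49] -> [-49, 47, 9, 15, 47]
  [-13, 6, 26, 4, 1, 42, 16, -29] -> [-29, 16, 42, 1, 4, 26, 6, -13] -> [-29, 1, -13] -> [-13, 1, -29]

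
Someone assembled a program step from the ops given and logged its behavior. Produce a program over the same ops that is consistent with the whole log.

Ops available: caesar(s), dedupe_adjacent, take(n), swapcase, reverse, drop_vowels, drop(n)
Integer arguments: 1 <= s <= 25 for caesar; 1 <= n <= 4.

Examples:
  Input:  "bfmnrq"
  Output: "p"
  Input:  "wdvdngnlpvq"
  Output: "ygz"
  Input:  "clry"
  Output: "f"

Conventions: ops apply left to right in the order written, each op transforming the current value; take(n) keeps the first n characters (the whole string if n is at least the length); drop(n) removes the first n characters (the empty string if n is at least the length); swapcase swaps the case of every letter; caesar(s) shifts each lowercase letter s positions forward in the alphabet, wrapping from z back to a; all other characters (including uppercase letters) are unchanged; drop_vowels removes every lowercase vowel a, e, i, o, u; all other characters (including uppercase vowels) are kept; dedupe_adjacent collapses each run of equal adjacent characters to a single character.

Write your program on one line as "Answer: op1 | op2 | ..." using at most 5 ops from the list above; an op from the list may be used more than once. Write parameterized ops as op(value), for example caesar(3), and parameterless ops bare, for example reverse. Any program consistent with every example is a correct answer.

take(3) | caesar(3) | reverse | drop_vowels

Check, running the answer program on each example:
  "bfmnrq" -> "bfm" -> "eip" -> "pie" -> "p"
  "wdvdngnlpvq" -> "wdv" -> "zgy" -> "ygz" -> "ygz"
  "clry" -> "clr" -> "fou" -> "uof" -> "f"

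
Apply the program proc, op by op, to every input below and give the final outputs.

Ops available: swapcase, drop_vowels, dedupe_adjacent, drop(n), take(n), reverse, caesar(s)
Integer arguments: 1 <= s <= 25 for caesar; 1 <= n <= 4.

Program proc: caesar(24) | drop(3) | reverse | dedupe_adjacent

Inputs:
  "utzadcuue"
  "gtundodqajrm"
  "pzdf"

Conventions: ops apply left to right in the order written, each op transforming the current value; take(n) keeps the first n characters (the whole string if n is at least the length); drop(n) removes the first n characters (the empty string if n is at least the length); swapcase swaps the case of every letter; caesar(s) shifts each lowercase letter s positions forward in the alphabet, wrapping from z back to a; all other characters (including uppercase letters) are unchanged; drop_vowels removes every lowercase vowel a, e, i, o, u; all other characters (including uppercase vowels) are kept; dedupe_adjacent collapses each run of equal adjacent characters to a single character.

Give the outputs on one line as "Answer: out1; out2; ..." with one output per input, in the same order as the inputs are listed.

Execution, op by op:
  "utzadcuue" -> "srxybassc" -> "ybassc" -> "cssaby" -> "csaby"
  "gtundodqajrm" -> "erslbmboyhpk" -> "lbmboyhpk" -> "kphyobmbl" -> "kphyobmbl"
  "pzdf" -> "nxbd" -> "d" -> "d" -> "d"

"csaby"; "kphyobmbl"; "d"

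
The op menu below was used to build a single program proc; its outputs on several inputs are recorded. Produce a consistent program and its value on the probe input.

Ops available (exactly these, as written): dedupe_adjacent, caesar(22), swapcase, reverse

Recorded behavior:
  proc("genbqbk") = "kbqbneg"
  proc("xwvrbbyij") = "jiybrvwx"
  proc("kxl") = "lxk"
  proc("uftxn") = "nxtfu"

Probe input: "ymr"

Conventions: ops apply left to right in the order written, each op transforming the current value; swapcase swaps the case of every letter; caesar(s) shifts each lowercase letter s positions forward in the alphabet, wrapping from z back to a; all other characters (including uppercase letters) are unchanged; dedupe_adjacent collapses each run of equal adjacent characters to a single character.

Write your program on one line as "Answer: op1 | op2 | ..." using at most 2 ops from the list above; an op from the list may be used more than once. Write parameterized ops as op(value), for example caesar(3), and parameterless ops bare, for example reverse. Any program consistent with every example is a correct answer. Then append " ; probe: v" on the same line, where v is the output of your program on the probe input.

reverse | dedupe_adjacent ; probe: "rmy"

Check, running the answer program on each example:
  "genbqbk" -> "kbqbneg" -> "kbqbneg"
  "xwvrbbyij" -> "jiybbrvwx" -> "jiybrvwx"
  "kxl" -> "lxk" -> "lxk"
  "uftxn" -> "nxtfu" -> "nxtfu"
  probe: "ymr" -> "rmy" -> "rmy"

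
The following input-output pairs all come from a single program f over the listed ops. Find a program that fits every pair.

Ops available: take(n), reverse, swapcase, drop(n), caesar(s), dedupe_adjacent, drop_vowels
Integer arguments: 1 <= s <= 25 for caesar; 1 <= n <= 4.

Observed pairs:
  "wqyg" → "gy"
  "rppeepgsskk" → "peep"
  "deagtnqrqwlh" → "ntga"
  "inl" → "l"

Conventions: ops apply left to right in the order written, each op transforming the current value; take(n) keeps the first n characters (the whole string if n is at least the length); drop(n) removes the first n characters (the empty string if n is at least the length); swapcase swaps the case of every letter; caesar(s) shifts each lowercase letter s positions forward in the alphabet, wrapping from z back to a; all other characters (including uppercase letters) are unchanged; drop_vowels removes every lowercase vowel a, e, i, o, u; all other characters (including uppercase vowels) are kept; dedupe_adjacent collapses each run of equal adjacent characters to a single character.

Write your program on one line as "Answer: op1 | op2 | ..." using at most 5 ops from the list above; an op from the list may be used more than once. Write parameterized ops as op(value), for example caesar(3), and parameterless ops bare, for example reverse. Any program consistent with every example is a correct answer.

drop(1) | drop(1) | take(4) | reverse

Check, running the answer program on each example:
  "wqyg" -> "qyg" -> "yg" -> "yg" -> "gy"
  "rppeepgsskk" -> "ppeepgsskk" -> "peepgsskk" -> "peep" -> "peep"
  "deagtnqrqwlh" -> "eagtnqrqwlh" -> "agtnqrqwlh" -> "agtn" -> "ntga"
  "inl" -> "nl" -> "l" -> "l" -> "l"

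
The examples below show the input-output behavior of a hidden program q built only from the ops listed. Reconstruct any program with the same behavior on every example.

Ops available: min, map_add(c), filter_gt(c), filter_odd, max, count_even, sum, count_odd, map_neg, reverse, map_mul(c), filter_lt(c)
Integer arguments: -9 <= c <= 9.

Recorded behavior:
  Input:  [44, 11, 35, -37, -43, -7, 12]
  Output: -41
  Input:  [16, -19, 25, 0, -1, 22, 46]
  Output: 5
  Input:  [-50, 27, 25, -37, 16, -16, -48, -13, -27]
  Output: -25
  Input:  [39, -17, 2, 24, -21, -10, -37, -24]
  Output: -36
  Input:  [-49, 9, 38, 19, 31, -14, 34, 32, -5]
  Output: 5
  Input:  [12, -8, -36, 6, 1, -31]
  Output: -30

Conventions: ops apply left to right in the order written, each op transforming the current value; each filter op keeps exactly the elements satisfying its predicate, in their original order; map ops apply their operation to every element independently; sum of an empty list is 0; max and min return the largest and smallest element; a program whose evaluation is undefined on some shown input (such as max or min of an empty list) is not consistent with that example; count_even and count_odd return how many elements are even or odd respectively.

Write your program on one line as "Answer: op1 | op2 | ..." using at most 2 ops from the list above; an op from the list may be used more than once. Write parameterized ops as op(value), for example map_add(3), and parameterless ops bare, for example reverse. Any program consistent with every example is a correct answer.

filter_odd | sum

Check, running the answer program on each example:
  [44, 11, 35, -37, -43, -7, 12] -> [11, 35, -37, -43, -7] -> -41
  [16, -19, 25, 0, -1, 22, 46] -> [-19, 25, -1] -> 5
  [-50, 27, 25, -37, 16, -16, -48, -13, -27] -> [27, 25, -37, -13, -27] -> -25
  [39, -17, 2, 24, -21, -10, -37, -24] -> [39, -17, -21, -37] -> -36
  [-49, 9, 38, 19, 31, -14, 34, 32, -5] -> [-49, 9, 19, 31, -5] -> 5
  [12, -8, -36, 6, 1, -31] -> [1, -31] -> -30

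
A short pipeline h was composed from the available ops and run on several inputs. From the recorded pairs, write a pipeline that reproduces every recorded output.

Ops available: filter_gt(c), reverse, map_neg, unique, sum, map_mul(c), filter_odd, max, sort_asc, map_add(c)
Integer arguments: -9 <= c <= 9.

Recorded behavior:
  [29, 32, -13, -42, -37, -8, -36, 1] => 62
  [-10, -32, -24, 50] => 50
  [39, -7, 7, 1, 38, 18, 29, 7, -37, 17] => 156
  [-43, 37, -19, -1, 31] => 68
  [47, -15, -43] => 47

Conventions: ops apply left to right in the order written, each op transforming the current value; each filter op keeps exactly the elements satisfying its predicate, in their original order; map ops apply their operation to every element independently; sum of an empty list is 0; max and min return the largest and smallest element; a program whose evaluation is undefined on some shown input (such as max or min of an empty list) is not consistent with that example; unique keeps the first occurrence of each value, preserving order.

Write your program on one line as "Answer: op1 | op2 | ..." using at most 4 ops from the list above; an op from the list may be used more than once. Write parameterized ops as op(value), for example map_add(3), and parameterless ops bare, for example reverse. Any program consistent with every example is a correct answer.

filter_gt(-1) | sort_asc | sum

Check, running the answer program on each example:
  [29, 32, -13, -42, -37, -8, -36, 1] -> [29, 32, 1] -> [1, 29, 32] -> 62
  [-10, -32, -24, 50] -> [50] -> [50] -> 50
  [39, -7, 7, 1, 38, 18, 29, 7, -37, 17] -> [39, 7, 1, 38, 18, 29, 7, 17] -> [1, 7, 7, 17, 18, 29, 38, 39] -> 156
  [-43, 37, -19, -1, 31] -> [37, 31] -> [31, 37] -> 68
  [47, -15, -43] -> [47] -> [47] -> 47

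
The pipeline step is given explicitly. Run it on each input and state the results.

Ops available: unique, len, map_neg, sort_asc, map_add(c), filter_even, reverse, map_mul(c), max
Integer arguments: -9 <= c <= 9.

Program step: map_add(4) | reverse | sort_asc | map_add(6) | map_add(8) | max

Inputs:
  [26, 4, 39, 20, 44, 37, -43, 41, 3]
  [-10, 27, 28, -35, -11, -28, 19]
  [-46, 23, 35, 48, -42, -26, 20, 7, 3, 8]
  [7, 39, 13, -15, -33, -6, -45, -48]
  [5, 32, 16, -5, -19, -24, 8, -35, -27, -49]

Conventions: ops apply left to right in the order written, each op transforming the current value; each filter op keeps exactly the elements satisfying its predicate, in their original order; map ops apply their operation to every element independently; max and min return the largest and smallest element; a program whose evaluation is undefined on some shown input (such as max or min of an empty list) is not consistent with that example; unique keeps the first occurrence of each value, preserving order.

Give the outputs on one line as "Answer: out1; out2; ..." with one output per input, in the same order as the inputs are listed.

Execution, op by op:
  [26, 4, 39, 20, 44, 37, -43, 41, 3] -> [30, 8, 43, 24, 48, 41, -39, 45, 7] -> [7, 45, -39, 41, 48, 24, 43, 8, 30] -> [-39, 7, 8, 24, 30, 41, 43, 45, 48] -> [-33, 13, 14, 30, 36, 47, 49, 51, 54] -> [-25, 21, 22, 38, 44, 55, 57, 59, 62] -> 62
  [-10, 27, 28, -35, -11, -28, 19] -> [-6, 31, 32, -31, -7, -24, 23] -> [23, -24, -7, -31, 32, 31, -6] -> [-31, -24, -7, -6, 23, 31, 32] -> [-25, -18, -1, 0, 29, 37, 38] -> [-17, -10, 7, 8, 37, 45, 46] -> 46
  [-46, 23, 35, 48, -42, -26, 20, 7, 3, 8] -> [-42, 27, 39, 52, -38, -22, 24, 11, 7, 12] -> [12, 7, 11, 24, -22, -38, 52, 39, 27, -42] -> [-42, -38, -22, 7, 11, 12, 24, 27, 39, 52] -> [-36, -32, -16, 13, 17, 18, 30, 33, 45, 58] -> [-28, -24, -8, 21, 25, 26, 38, 41, 53, 66] -> 66
  [7, 39, 13, -15, -33, -6, -45, -48] -> [11, 43, 17, -11, -29, -2, -41, -44] -> [-44, -41, -2, -29, -11, 17, 43, 11] -> [-44, -41, -29, -11, -2, 11, 17, 43] -> [-38, -35, -23, -5, 4, 17, 23, 49] -> [-30, -27, -15, 3, 12, 25, 31, 57] -> 57
  [5, 32, 16, -5, -19, -24, 8, -35, -27, -49] -> [9, 36, 20, -1, -15, -20, 12, -31, -23, -45] -> [-45, -23, -31, 12, -20, -15, -1, 20, 36, 9] -> [-45, -31, -23, -20, -15, -1, 9, 12, 20, 36] -> [-39, -25, -17, -14, -9, 5, 15, 18, 26, 42] -> [-31, -17, -9, -6, -1, 13, 23, 26, 34, 50] -> 50

62; 46; 66; 57; 50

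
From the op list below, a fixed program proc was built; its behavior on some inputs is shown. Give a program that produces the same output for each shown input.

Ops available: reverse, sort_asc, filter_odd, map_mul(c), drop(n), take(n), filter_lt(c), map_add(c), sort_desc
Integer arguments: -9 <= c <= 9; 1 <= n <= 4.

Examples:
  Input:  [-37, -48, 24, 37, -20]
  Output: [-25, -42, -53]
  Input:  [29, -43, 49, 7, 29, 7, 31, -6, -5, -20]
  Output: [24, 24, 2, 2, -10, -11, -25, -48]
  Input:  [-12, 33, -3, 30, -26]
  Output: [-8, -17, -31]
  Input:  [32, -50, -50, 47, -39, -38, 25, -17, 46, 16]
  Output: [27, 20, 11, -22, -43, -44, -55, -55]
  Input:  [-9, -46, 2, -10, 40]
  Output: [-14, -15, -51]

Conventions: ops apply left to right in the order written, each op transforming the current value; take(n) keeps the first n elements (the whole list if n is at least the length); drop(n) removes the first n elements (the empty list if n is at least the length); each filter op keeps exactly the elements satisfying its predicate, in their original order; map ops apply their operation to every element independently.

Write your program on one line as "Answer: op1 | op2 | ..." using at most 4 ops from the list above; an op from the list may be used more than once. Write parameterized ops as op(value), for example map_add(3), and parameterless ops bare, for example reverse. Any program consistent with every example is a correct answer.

sort_desc | drop(2) | map_add(-5)

Check, running the answer program on each example:
  [-37, -48, 24, 37, -20] -> [37, 24, -20, -37, -48] -> [-20, -37, -48] -> [-25, -42, -53]
  [29, -43, 49, 7, 29, 7, 31, -6, -5, -20] -> [49, 31, 29, 29, 7, 7, -5, -6, -20, -43] -> [29, 29, 7, 7, -5, -6, -20, -43] -> [24, 24, 2, 2, -10, -11, -25, -48]
  [-12, 33, -3, 30, -26] -> [33, 30, -3, -12, -26] -> [-3, -12, -26] -> [-8, -17, -31]
  [32, -50, -50, 47, -39, -38, 25, -17, 46, 16] -> [47, 46, 32, 25, 16, -17, -38, -39, -50, -50] -> [32, 25, 16, -17, -38, -39, -50, -50] -> [27, 20, 11, -22, -43, -44, -55, -55]
  [-9, -46, 2, -10, 40] -> [40, 2, -9, -10, -46] -> [-9, -10, -46] -> [-14, -15, -51]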